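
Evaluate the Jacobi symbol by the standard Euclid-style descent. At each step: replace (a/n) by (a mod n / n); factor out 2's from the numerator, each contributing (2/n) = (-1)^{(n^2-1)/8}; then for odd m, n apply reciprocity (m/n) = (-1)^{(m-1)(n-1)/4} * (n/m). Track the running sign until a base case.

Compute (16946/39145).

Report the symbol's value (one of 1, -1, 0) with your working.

factor out 2^1: 16946 = 2^1·8473; with 39145 mod 8 = 1, (2/39145) = +1; sign now +1; continue with (8473/39145)
flip (8473/39145) -> (39145/8473): both odd, 8473 mod 4 = 1, 39145 mod 4 = 1, so the flip contributes +1; sign now +1
(39145/8473): 39145 mod 8473 = 5253, so (39145/8473) = (5253/8473)
flip (5253/8473) -> (8473/5253): both odd, 5253 mod 4 = 1, 8473 mod 4 = 1, so the flip contributes +1; sign now +1
(8473/5253): 8473 mod 5253 = 3220, so (8473/5253) = (3220/5253)
factor out 2^2: 3220 = 2^2·805; with 5253 mod 8 = 5, (2/5253) = -1; sign now +1; continue with (805/5253)
flip (805/5253) -> (5253/805): both odd, 805 mod 4 = 1, 5253 mod 4 = 1, so the flip contributes +1; sign now +1
(5253/805): 5253 mod 805 = 423, so (5253/805) = (423/805)
flip (423/805) -> (805/423): both odd, 423 mod 4 = 3, 805 mod 4 = 1, so the flip contributes +1; sign now +1
(805/423): 805 mod 423 = 382, so (805/423) = (382/423)
factor out 2^1: 382 = 2^1·191; with 423 mod 8 = 7, (2/423) = +1; sign now +1; continue with (191/423)
flip (191/423) -> (423/191): both odd, 191 mod 4 = 3, 423 mod 4 = 3, so the flip contributes -1; sign now -1
(423/191): 423 mod 191 = 41, so (423/191) = (41/191)
flip (41/191) -> (191/41): both odd, 41 mod 4 = 1, 191 mod 4 = 3, so the flip contributes +1; sign now -1
(191/41): 191 mod 41 = 27, so (191/41) = (27/41)
flip (27/41) -> (41/27): both odd, 27 mod 4 = 3, 41 mod 4 = 1, so the flip contributes +1; sign now -1
(41/27): 41 mod 27 = 14, so (41/27) = (14/27)
factor out 2^1: 14 = 2^1·7; with 27 mod 8 = 3, (2/27) = -1; sign now +1; continue with (7/27)
flip (7/27) -> (27/7): both odd, 7 mod 4 = 3, 27 mod 4 = 3, so the flip contributes -1; sign now -1
(27/7): 27 mod 7 = 6, so (27/7) = (6/7)
factor out 2^1: 6 = 2^1·3; with 7 mod 8 = 7, (2/7) = +1; sign now -1; continue with (3/7)
flip (3/7) -> (7/3): both odd, 3 mod 4 = 3, 7 mod 4 = 3, so the flip contributes -1; sign now +1
(7/3): 7 mod 3 = 1, so (7/3) = (1/3)
reached (1/3) = 1, so the symbol is +1

1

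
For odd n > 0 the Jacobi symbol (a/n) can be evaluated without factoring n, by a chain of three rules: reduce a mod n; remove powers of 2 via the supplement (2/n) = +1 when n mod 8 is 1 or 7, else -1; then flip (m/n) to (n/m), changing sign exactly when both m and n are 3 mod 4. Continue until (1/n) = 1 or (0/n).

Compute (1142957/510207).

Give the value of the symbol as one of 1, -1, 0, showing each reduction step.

-1

(1142957/510207) = (122543/510207)   [reduce mod 510207]
reciprocity: (122543/510207) = -1·(510207/122543) since 122543 mod 4 = 3, 510207 mod 4 = 3; sign now -1
(510207/122543) = (20035/122543)   [reduce mod 122543]
reciprocity: (20035/122543) = -1·(122543/20035) since 20035 mod 4 = 3, 122543 mod 4 = 3; sign now +1
(122543/20035) = (2333/20035)   [reduce mod 20035]
reciprocity: (2333/20035) = +1·(20035/2333) since 2333 mod 4 = 1, 20035 mod 4 = 3; sign now +1
(20035/2333) = (1371/2333)   [reduce mod 2333]
reciprocity: (1371/2333) = +1·(2333/1371) since 1371 mod 4 = 3, 2333 mod 4 = 1; sign now +1
(2333/1371) = (962/1371)   [reduce mod 1371]
962 = 2^1·481; (2/1371) = -1 since 1371 mod 8 = 3, so (962/1371) = (-1)^1·(481/1371); sign now -1
reciprocity: (481/1371) = +1·(1371/481) since 481 mod 4 = 1, 1371 mod 4 = 3; sign now -1
(1371/481) = (409/481)   [reduce mod 481]
reciprocity: (409/481) = +1·(481/409) since 409 mod 4 = 1, 481 mod 4 = 1; sign now -1
(481/409) = (72/409)   [reduce mod 409]
72 = 2^3·9; (2/409) = +1 since 409 mod 8 = 1, so (72/409) = (+1)^3·(9/409); sign now -1
reciprocity: (9/409) = +1·(409/9) since 9 mod 4 = 1, 409 mod 4 = 1; sign now -1
(409/9) = (4/9)   [reduce mod 9]
4 = 2^2·1; (2/9) = +1 since 9 mod 8 = 1, so (4/9) = (+1)^2·(1/9); sign now -1
(1/9) = 1; final value = sign = -1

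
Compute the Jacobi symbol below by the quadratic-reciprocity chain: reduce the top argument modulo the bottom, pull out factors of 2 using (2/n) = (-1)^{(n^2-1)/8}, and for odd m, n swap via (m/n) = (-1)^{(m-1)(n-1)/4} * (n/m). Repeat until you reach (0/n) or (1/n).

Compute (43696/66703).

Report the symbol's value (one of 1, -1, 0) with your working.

-1

factor out 2^4: 43696 = 2^4·2731; with 66703 mod 8 = 7, (2/66703) = +1; sign now +1; continue with (2731/66703)
flip (2731/66703) -> (66703/2731): both odd, 2731 mod 4 = 3, 66703 mod 4 = 3, so the flip contributes -1; sign now -1
(66703/2731): 66703 mod 2731 = 1159, so (66703/2731) = (1159/2731)
flip (1159/2731) -> (2731/1159): both odd, 1159 mod 4 = 3, 2731 mod 4 = 3, so the flip contributes -1; sign now +1
(2731/1159): 2731 mod 1159 = 413, so (2731/1159) = (413/1159)
flip (413/1159) -> (1159/413): both odd, 413 mod 4 = 1, 1159 mod 4 = 3, so the flip contributes +1; sign now +1
(1159/413): 1159 mod 413 = 333, so (1159/413) = (333/413)
flip (333/413) -> (413/333): both odd, 333 mod 4 = 1, 413 mod 4 = 1, so the flip contributes +1; sign now +1
(413/333): 413 mod 333 = 80, so (413/333) = (80/333)
factor out 2^4: 80 = 2^4·5; with 333 mod 8 = 5, (2/333) = -1; sign now +1; continue with (5/333)
flip (5/333) -> (333/5): both odd, 5 mod 4 = 1, 333 mod 4 = 1, so the flip contributes +1; sign now +1
(333/5): 333 mod 5 = 3, so (333/5) = (3/5)
flip (3/5) -> (5/3): both odd, 3 mod 4 = 3, 5 mod 4 = 1, so the flip contributes +1; sign now +1
(5/3): 5 mod 3 = 2, so (5/3) = (2/3)
factor out 2^1: 2 = 2^1·1; with 3 mod 8 = 3, (2/3) = -1; sign now -1; continue with (1/3)
reached (1/3) = 1, so the symbol is -1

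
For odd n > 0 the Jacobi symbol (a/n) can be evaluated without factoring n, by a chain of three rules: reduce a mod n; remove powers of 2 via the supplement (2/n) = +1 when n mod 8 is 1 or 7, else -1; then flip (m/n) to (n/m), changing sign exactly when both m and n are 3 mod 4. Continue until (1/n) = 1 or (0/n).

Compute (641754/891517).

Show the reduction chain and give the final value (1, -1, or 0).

-1

641754 = 2^1·320877; (2/891517) = -1 since 891517 mod 8 = 5, so (641754/891517) = (-1)^1·(320877/891517); sign now -1
reciprocity: (320877/891517) = +1·(891517/320877) since 320877 mod 4 = 1, 891517 mod 4 = 1; sign now -1
(891517/320877) = (249763/320877)   [reduce mod 320877]
reciprocity: (249763/320877) = +1·(320877/249763) since 249763 mod 4 = 3, 320877 mod 4 = 1; sign now -1
(320877/249763) = (71114/249763)   [reduce mod 249763]
71114 = 2^1·35557; (2/249763) = -1 since 249763 mod 8 = 3, so (71114/249763) = (-1)^1·(35557/249763); sign now +1
reciprocity: (35557/249763) = +1·(249763/35557) since 35557 mod 4 = 1, 249763 mod 4 = 3; sign now +1
(249763/35557) = (864/35557)   [reduce mod 35557]
864 = 2^5·27; (2/35557) = -1 since 35557 mod 8 = 5, so (864/35557) = (-1)^5·(27/35557); sign now -1
reciprocity: (27/35557) = +1·(35557/27) since 27 mod 4 = 3, 35557 mod 4 = 1; sign now -1
(35557/27) = (25/27)   [reduce mod 27]
reciprocity: (25/27) = +1·(27/25) since 25 mod 4 = 1, 27 mod 4 = 3; sign now -1
(27/25) = (2/25)   [reduce mod 25]
2 = 2^1·1; (2/25) = +1 since 25 mod 8 = 1, so (2/25) = (+1)^1·(1/25); sign now -1
(1/25) = 1; final value = sign = -1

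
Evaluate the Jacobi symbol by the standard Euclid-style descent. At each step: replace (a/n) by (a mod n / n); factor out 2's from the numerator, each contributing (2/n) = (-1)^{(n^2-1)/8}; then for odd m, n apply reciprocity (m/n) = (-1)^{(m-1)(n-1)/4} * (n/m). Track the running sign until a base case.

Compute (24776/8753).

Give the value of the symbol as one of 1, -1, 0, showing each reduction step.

(24776/8753) = (7270/8753)   [reduce mod 8753]
7270 = 2^1·3635; (2/8753) = +1 since 8753 mod 8 = 1, so (7270/8753) = (+1)^1·(3635/8753); sign now +1
reciprocity: (3635/8753) = +1·(8753/3635) since 3635 mod 4 = 3, 8753 mod 4 = 1; sign now +1
(8753/3635) = (1483/3635)   [reduce mod 3635]
reciprocity: (1483/3635) = -1·(3635/1483) since 1483 mod 4 = 3, 3635 mod 4 = 3; sign now -1
(3635/1483) = (669/1483)   [reduce mod 1483]
reciprocity: (669/1483) = +1·(1483/669) since 669 mod 4 = 1, 1483 mod 4 = 3; sign now -1
(1483/669) = (145/669)   [reduce mod 669]
reciprocity: (145/669) = +1·(669/145) since 145 mod 4 = 1, 669 mod 4 = 1; sign now -1
(669/145) = (89/145)   [reduce mod 145]
reciprocity: (89/145) = +1·(145/89) since 89 mod 4 = 1, 145 mod 4 = 1; sign now -1
(145/89) = (56/89)   [reduce mod 89]
56 = 2^3·7; (2/89) = +1 since 89 mod 8 = 1, so (56/89) = (+1)^3·(7/89); sign now -1
reciprocity: (7/89) = +1·(89/7) since 7 mod 4 = 3, 89 mod 4 = 1; sign now -1
(89/7) = (5/7)   [reduce mod 7]
reciprocity: (5/7) = +1·(7/5) since 5 mod 4 = 1, 7 mod 4 = 3; sign now -1
(7/5) = (2/5)   [reduce mod 5]
2 = 2^1·1; (2/5) = -1 since 5 mod 8 = 5, so (2/5) = (-1)^1·(1/5); sign now +1
(1/5) = 1; final value = sign = +1

1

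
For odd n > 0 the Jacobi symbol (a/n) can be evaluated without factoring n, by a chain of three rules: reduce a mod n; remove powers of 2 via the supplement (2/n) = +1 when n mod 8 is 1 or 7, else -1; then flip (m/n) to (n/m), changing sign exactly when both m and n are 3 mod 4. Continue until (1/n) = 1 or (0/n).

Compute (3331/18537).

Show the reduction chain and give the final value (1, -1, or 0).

flip (3331/18537) -> (18537/3331): both odd, 3331 mod 4 = 3, 18537 mod 4 = 1, so the flip contributes +1; sign now +1
(18537/3331): 18537 mod 3331 = 1882, so (18537/3331) = (1882/3331)
factor out 2^1: 1882 = 2^1·941; with 3331 mod 8 = 3, (2/3331) = -1; sign now -1; continue with (941/3331)
flip (941/3331) -> (3331/941): both odd, 941 mod 4 = 1, 3331 mod 4 = 3, so the flip contributes +1; sign now -1
(3331/941): 3331 mod 941 = 508, so (3331/941) = (508/941)
factor out 2^2: 508 = 2^2·127; with 941 mod 8 = 5, (2/941) = -1; sign now -1; continue with (127/941)
flip (127/941) -> (941/127): both odd, 127 mod 4 = 3, 941 mod 4 = 1, so the flip contributes +1; sign now -1
(941/127): 941 mod 127 = 52, so (941/127) = (52/127)
factor out 2^2: 52 = 2^2·13; with 127 mod 8 = 7, (2/127) = +1; sign now -1; continue with (13/127)
flip (13/127) -> (127/13): both odd, 13 mod 4 = 1, 127 mod 4 = 3, so the flip contributes +1; sign now -1
(127/13): 127 mod 13 = 10, so (127/13) = (10/13)
factor out 2^1: 10 = 2^1·5; with 13 mod 8 = 5, (2/13) = -1; sign now +1; continue with (5/13)
flip (5/13) -> (13/5): both odd, 5 mod 4 = 1, 13 mod 4 = 1, so the flip contributes +1; sign now +1
(13/5): 13 mod 5 = 3, so (13/5) = (3/5)
flip (3/5) -> (5/3): both odd, 3 mod 4 = 3, 5 mod 4 = 1, so the flip contributes +1; sign now +1
(5/3): 5 mod 3 = 2, so (5/3) = (2/3)
factor out 2^1: 2 = 2^1·1; with 3 mod 8 = 3, (2/3) = -1; sign now -1; continue with (1/3)
reached (1/3) = 1, so the symbol is -1

-1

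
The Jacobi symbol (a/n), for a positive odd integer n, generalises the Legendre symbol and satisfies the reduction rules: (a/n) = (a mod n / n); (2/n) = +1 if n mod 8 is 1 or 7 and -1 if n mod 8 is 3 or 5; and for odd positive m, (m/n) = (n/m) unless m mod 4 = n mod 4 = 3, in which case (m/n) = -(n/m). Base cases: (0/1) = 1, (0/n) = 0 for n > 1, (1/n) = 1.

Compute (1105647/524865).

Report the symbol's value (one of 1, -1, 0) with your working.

(1105647/524865): 1105647 mod 524865 = 55917, so (1105647/524865) = (55917/524865)
flip (55917/524865) -> (524865/55917): both odd, 55917 mod 4 = 1, 524865 mod 4 = 1, so the flip contributes +1; sign now +1
(524865/55917): 524865 mod 55917 = 21612, so (524865/55917) = (21612/55917)
factor out 2^2: 21612 = 2^2·5403; with 55917 mod 8 = 5, (2/55917) = -1; sign now +1; continue with (5403/55917)
flip (5403/55917) -> (55917/5403): both odd, 5403 mod 4 = 3, 55917 mod 4 = 1, so the flip contributes +1; sign now +1
(55917/5403): 55917 mod 5403 = 1887, so (55917/5403) = (1887/5403)
flip (1887/5403) -> (5403/1887): both odd, 1887 mod 4 = 3, 5403 mod 4 = 3, so the flip contributes -1; sign now -1
(5403/1887): 5403 mod 1887 = 1629, so (5403/1887) = (1629/1887)
flip (1629/1887) -> (1887/1629): both odd, 1629 mod 4 = 1, 1887 mod 4 = 3, so the flip contributes +1; sign now -1
(1887/1629): 1887 mod 1629 = 258, so (1887/1629) = (258/1629)
factor out 2^1: 258 = 2^1·129; with 1629 mod 8 = 5, (2/1629) = -1; sign now +1; continue with (129/1629)
flip (129/1629) -> (1629/129): both odd, 129 mod 4 = 1, 1629 mod 4 = 1, so the flip contributes +1; sign now +1
(1629/129): 1629 mod 129 = 81, so (1629/129) = (81/129)
flip (81/129) -> (129/81): both odd, 81 mod 4 = 1, 129 mod 4 = 1, so the flip contributes +1; sign now +1
(129/81): 129 mod 81 = 48, so (129/81) = (48/81)
factor out 2^4: 48 = 2^4·3; with 81 mod 8 = 1, (2/81) = +1; sign now +1; continue with (3/81)
flip (3/81) -> (81/3): both odd, 3 mod 4 = 3, 81 mod 4 = 1, so the flip contributes +1; sign now +1
(81/3): 81 mod 3 = 0, so (81/3) = (0/3)
reached (0/3); gcd(a, n) > 1, so (0/3) = 0 and the symbol is 0

0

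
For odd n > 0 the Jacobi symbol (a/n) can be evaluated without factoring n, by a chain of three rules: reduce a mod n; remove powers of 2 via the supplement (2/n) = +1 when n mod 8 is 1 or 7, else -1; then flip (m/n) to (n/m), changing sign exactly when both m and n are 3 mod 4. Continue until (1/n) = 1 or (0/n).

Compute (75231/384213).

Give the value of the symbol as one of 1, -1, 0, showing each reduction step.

flip (75231/384213) -> (384213/75231): both odd, 75231 mod 4 = 3, 384213 mod 4 = 1, so the flip contributes +1; sign now +1
(384213/75231): 384213 mod 75231 = 8058, so (384213/75231) = (8058/75231)
factor out 2^1: 8058 = 2^1·4029; with 75231 mod 8 = 7, (2/75231) = +1; sign now +1; continue with (4029/75231)
flip (4029/75231) -> (75231/4029): both odd, 4029 mod 4 = 1, 75231 mod 4 = 3, so the flip contributes +1; sign now +1
(75231/4029): 75231 mod 4029 = 2709, so (75231/4029) = (2709/4029)
flip (2709/4029) -> (4029/2709): both odd, 2709 mod 4 = 1, 4029 mod 4 = 1, so the flip contributes +1; sign now +1
(4029/2709): 4029 mod 2709 = 1320, so (4029/2709) = (1320/2709)
factor out 2^3: 1320 = 2^3·165; with 2709 mod 8 = 5, (2/2709) = -1; sign now -1; continue with (165/2709)
flip (165/2709) -> (2709/165): both odd, 165 mod 4 = 1, 2709 mod 4 = 1, so the flip contributes +1; sign now -1
(2709/165): 2709 mod 165 = 69, so (2709/165) = (69/165)
flip (69/165) -> (165/69): both odd, 69 mod 4 = 1, 165 mod 4 = 1, so the flip contributes +1; sign now -1
(165/69): 165 mod 69 = 27, so (165/69) = (27/69)
flip (27/69) -> (69/27): both odd, 27 mod 4 = 3, 69 mod 4 = 1, so the flip contributes +1; sign now -1
(69/27): 69 mod 27 = 15, so (69/27) = (15/27)
flip (15/27) -> (27/15): both odd, 15 mod 4 = 3, 27 mod 4 = 3, so the flip contributes -1; sign now +1
(27/15): 27 mod 15 = 12, so (27/15) = (12/15)
factor out 2^2: 12 = 2^2·3; with 15 mod 8 = 7, (2/15) = +1; sign now +1; continue with (3/15)
flip (3/15) -> (15/3): both odd, 3 mod 4 = 3, 15 mod 4 = 3, so the flip contributes -1; sign now -1
(15/3): 15 mod 3 = 0, so (15/3) = (0/3)
reached (0/3); gcd(a, n) > 1, so (0/3) = 0 and the symbol is 0

0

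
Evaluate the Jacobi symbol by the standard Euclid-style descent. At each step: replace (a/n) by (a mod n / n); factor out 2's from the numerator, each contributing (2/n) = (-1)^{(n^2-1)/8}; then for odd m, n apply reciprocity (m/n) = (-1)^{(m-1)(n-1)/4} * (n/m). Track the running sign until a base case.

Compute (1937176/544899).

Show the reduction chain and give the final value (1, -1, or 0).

1

(1937176/544899): 1937176 mod 544899 = 302479, so (1937176/544899) = (302479/544899)
flip (302479/544899) -> (544899/302479): both odd, 302479 mod 4 = 3, 544899 mod 4 = 3, so the flip contributes -1; sign now -1
(544899/302479): 544899 mod 302479 = 242420, so (544899/302479) = (242420/302479)
factor out 2^2: 242420 = 2^2·60605; with 302479 mod 8 = 7, (2/302479) = +1; sign now -1; continue with (60605/302479)
flip (60605/302479) -> (302479/60605): both odd, 60605 mod 4 = 1, 302479 mod 4 = 3, so the flip contributes +1; sign now -1
(302479/60605): 302479 mod 60605 = 60059, so (302479/60605) = (60059/60605)
flip (60059/60605) -> (60605/60059): both odd, 60059 mod 4 = 3, 60605 mod 4 = 1, so the flip contributes +1; sign now -1
(60605/60059): 60605 mod 60059 = 546, so (60605/60059) = (546/60059)
factor out 2^1: 546 = 2^1·273; with 60059 mod 8 = 3, (2/60059) = -1; sign now +1; continue with (273/60059)
flip (273/60059) -> (60059/273): both odd, 273 mod 4 = 1, 60059 mod 4 = 3, so the flip contributes +1; sign now +1
(60059/273): 60059 mod 273 = 272, so (60059/273) = (272/273)
factor out 2^4: 272 = 2^4·17; with 273 mod 8 = 1, (2/273) = +1; sign now +1; continue with (17/273)
flip (17/273) -> (273/17): both odd, 17 mod 4 = 1, 273 mod 4 = 1, so the flip contributes +1; sign now +1
(273/17): 273 mod 17 = 1, so (273/17) = (1/17)
reached (1/17) = 1, so the symbol is +1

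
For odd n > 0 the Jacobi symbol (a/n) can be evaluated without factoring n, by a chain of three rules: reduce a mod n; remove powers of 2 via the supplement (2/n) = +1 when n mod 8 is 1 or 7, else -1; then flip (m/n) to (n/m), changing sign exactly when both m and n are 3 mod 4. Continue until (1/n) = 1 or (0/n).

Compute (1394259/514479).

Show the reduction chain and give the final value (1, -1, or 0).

0

(1394259/514479) = (365301/514479)   [reduce mod 514479]
reciprocity: (365301/514479) = +1·(514479/365301) since 365301 mod 4 = 1, 514479 mod 4 = 3; sign now +1
(514479/365301) = (149178/365301)   [reduce mod 365301]
149178 = 2^1·74589; (2/365301) = -1 since 365301 mod 8 = 5, so (149178/365301) = (-1)^1·(74589/365301); sign now -1
reciprocity: (74589/365301) = +1·(365301/74589) since 74589 mod 4 = 1, 365301 mod 4 = 1; sign now -1
(365301/74589) = (66945/74589)   [reduce mod 74589]
reciprocity: (66945/74589) = +1·(74589/66945) since 66945 mod 4 = 1, 74589 mod 4 = 1; sign now -1
(74589/66945) = (7644/66945)   [reduce mod 66945]
7644 = 2^2·1911; (2/66945) = +1 since 66945 mod 8 = 1, so (7644/66945) = (+1)^2·(1911/66945); sign now -1
reciprocity: (1911/66945) = +1·(66945/1911) since 1911 mod 4 = 3, 66945 mod 4 = 1; sign now -1
(66945/1911) = (60/1911)   [reduce mod 1911]
60 = 2^2·15; (2/1911) = +1 since 1911 mod 8 = 7, so (60/1911) = (+1)^2·(15/1911); sign now -1
reciprocity: (15/1911) = -1·(1911/15) since 15 mod 4 = 3, 1911 mod 4 = 3; sign now +1
(1911/15) = (6/15)   [reduce mod 15]
6 = 2^1·3; (2/15) = +1 since 15 mod 8 = 7, so (6/15) = (+1)^1·(3/15); sign now +1
reciprocity: (3/15) = -1·(15/3) since 3 mod 4 = 3, 15 mod 4 = 3; sign now -1
(15/3) = (0/3)   [reduce mod 3]
(0/3) = 0   [gcd(a, n) > 1]; final value = 0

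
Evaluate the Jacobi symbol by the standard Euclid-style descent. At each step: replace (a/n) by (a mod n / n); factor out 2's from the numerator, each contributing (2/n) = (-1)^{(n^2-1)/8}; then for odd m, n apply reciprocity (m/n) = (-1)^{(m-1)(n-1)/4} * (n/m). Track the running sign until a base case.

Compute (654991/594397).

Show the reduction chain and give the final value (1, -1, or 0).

(654991/594397): 654991 mod 594397 = 60594, so (654991/594397) = (60594/594397)
factor out 2^1: 60594 = 2^1·30297; with 594397 mod 8 = 5, (2/594397) = -1; sign now -1; continue with (30297/594397)
flip (30297/594397) -> (594397/30297): both odd, 30297 mod 4 = 1, 594397 mod 4 = 1, so the flip contributes +1; sign now -1
(594397/30297): 594397 mod 30297 = 18754, so (594397/30297) = (18754/30297)
factor out 2^1: 18754 = 2^1·9377; with 30297 mod 8 = 1, (2/30297) = +1; sign now -1; continue with (9377/30297)
flip (9377/30297) -> (30297/9377): both odd, 9377 mod 4 = 1, 30297 mod 4 = 1, so the flip contributes +1; sign now -1
(30297/9377): 30297 mod 9377 = 2166, so (30297/9377) = (2166/9377)
factor out 2^1: 2166 = 2^1·1083; with 9377 mod 8 = 1, (2/9377) = +1; sign now -1; continue with (1083/9377)
flip (1083/9377) -> (9377/1083): both odd, 1083 mod 4 = 3, 9377 mod 4 = 1, so the flip contributes +1; sign now -1
(9377/1083): 9377 mod 1083 = 713, so (9377/1083) = (713/1083)
flip (713/1083) -> (1083/713): both odd, 713 mod 4 = 1, 1083 mod 4 = 3, so the flip contributes +1; sign now -1
(1083/713): 1083 mod 713 = 370, so (1083/713) = (370/713)
factor out 2^1: 370 = 2^1·185; with 713 mod 8 = 1, (2/713) = +1; sign now -1; continue with (185/713)
flip (185/713) -> (713/185): both odd, 185 mod 4 = 1, 713 mod 4 = 1, so the flip contributes +1; sign now -1
(713/185): 713 mod 185 = 158, so (713/185) = (158/185)
factor out 2^1: 158 = 2^1·79; with 185 mod 8 = 1, (2/185) = +1; sign now -1; continue with (79/185)
flip (79/185) -> (185/79): both odd, 79 mod 4 = 3, 185 mod 4 = 1, so the flip contributes +1; sign now -1
(185/79): 185 mod 79 = 27, so (185/79) = (27/79)
flip (27/79) -> (79/27): both odd, 27 mod 4 = 3, 79 mod 4 = 3, so the flip contributes -1; sign now +1
(79/27): 79 mod 27 = 25, so (79/27) = (25/27)
flip (25/27) -> (27/25): both odd, 25 mod 4 = 1, 27 mod 4 = 3, so the flip contributes +1; sign now +1
(27/25): 27 mod 25 = 2, so (27/25) = (2/25)
factor out 2^1: 2 = 2^1·1; with 25 mod 8 = 1, (2/25) = +1; sign now +1; continue with (1/25)
reached (1/25) = 1, so the symbol is +1

1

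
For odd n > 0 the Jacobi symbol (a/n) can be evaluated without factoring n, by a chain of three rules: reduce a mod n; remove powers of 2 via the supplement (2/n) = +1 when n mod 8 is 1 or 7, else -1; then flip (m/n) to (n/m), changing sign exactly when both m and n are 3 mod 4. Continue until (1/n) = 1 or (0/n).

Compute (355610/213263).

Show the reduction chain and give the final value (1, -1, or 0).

-1

(355610/213263) = (142347/213263)   [reduce mod 213263]
reciprocity: (142347/213263) = -1·(213263/142347) since 142347 mod 4 = 3, 213263 mod 4 = 3; sign now -1
(213263/142347) = (70916/142347)   [reduce mod 142347]
70916 = 2^2·17729; (2/142347) = -1 since 142347 mod 8 = 3, so (70916/142347) = (-1)^2·(17729/142347); sign now -1
reciprocity: (17729/142347) = +1·(142347/17729) since 17729 mod 4 = 1, 142347 mod 4 = 3; sign now -1
(142347/17729) = (515/17729)   [reduce mod 17729]
reciprocity: (515/17729) = +1·(17729/515) since 515 mod 4 = 3, 17729 mod 4 = 1; sign now -1
(17729/515) = (219/515)   [reduce mod 515]
reciprocity: (219/515) = -1·(515/219) since 219 mod 4 = 3, 515 mod 4 = 3; sign now +1
(515/219) = (77/219)   [reduce mod 219]
reciprocity: (77/219) = +1·(219/77) since 77 mod 4 = 1, 219 mod 4 = 3; sign now +1
(219/77) = (65/77)   [reduce mod 77]
reciprocity: (65/77) = +1·(77/65) since 65 mod 4 = 1, 77 mod 4 = 1; sign now +1
(77/65) = (12/65)   [reduce mod 65]
12 = 2^2·3; (2/65) = +1 since 65 mod 8 = 1, so (12/65) = (+1)^2·(3/65); sign now +1
reciprocity: (3/65) = +1·(65/3) since 3 mod 4 = 3, 65 mod 4 = 1; sign now +1
(65/3) = (2/3)   [reduce mod 3]
2 = 2^1·1; (2/3) = -1 since 3 mod 8 = 3, so (2/3) = (-1)^1·(1/3); sign now -1
(1/3) = 1; final value = sign = -1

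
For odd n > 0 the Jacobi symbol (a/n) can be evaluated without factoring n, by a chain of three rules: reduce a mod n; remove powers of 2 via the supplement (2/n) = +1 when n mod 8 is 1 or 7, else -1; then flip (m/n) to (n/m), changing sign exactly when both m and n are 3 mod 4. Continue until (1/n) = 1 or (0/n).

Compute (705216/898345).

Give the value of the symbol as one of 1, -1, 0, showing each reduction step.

factor out 2^6: 705216 = 2^6·11019; with 898345 mod 8 = 1, (2/898345) = +1; sign now +1; continue with (11019/898345)
flip (11019/898345) -> (898345/11019): both odd, 11019 mod 4 = 3, 898345 mod 4 = 1, so the flip contributes +1; sign now +1
(898345/11019): 898345 mod 11019 = 5806, so (898345/11019) = (5806/11019)
factor out 2^1: 5806 = 2^1·2903; with 11019 mod 8 = 3, (2/11019) = -1; sign now -1; continue with (2903/11019)
flip (2903/11019) -> (11019/2903): both odd, 2903 mod 4 = 3, 11019 mod 4 = 3, so the flip contributes -1; sign now +1
(11019/2903): 11019 mod 2903 = 2310, so (11019/2903) = (2310/2903)
factor out 2^1: 2310 = 2^1·1155; with 2903 mod 8 = 7, (2/2903) = +1; sign now +1; continue with (1155/2903)
flip (1155/2903) -> (2903/1155): both odd, 1155 mod 4 = 3, 2903 mod 4 = 3, so the flip contributes -1; sign now -1
(2903/1155): 2903 mod 1155 = 593, so (2903/1155) = (593/1155)
flip (593/1155) -> (1155/593): both odd, 593 mod 4 = 1, 1155 mod 4 = 3, so the flip contributes +1; sign now -1
(1155/593): 1155 mod 593 = 562, so (1155/593) = (562/593)
factor out 2^1: 562 = 2^1·281; with 593 mod 8 = 1, (2/593) = +1; sign now -1; continue with (281/593)
flip (281/593) -> (593/281): both odd, 281 mod 4 = 1, 593 mod 4 = 1, so the flip contributes +1; sign now -1
(593/281): 593 mod 281 = 31, so (593/281) = (31/281)
flip (31/281) -> (281/31): both odd, 31 mod 4 = 3, 281 mod 4 = 1, so the flip contributes +1; sign now -1
(281/31): 281 mod 31 = 2, so (281/31) = (2/31)
factor out 2^1: 2 = 2^1·1; with 31 mod 8 = 7, (2/31) = +1; sign now -1; continue with (1/31)
reached (1/31) = 1, so the symbol is -1

-1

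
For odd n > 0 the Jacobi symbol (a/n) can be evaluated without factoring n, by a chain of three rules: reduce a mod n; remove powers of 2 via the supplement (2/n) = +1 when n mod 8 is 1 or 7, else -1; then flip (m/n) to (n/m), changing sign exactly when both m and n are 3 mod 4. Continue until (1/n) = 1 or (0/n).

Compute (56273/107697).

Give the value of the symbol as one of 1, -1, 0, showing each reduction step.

-1

reciprocity: (56273/107697) = +1·(107697/56273) since 56273 mod 4 = 1, 107697 mod 4 = 1; sign now +1
(107697/56273) = (51424/56273)   [reduce mod 56273]
51424 = 2^5·1607; (2/56273) = +1 since 56273 mod 8 = 1, so (51424/56273) = (+1)^5·(1607/56273); sign now +1
reciprocity: (1607/56273) = +1·(56273/1607) since 1607 mod 4 = 3, 56273 mod 4 = 1; sign now +1
(56273/1607) = (28/1607)   [reduce mod 1607]
28 = 2^2·7; (2/1607) = +1 since 1607 mod 8 = 7, so (28/1607) = (+1)^2·(7/1607); sign now +1
reciprocity: (7/1607) = -1·(1607/7) since 7 mod 4 = 3, 1607 mod 4 = 3; sign now -1
(1607/7) = (4/7)   [reduce mod 7]
4 = 2^2·1; (2/7) = +1 since 7 mod 8 = 7, so (4/7) = (+1)^2·(1/7); sign now -1
(1/7) = 1; final value = sign = -1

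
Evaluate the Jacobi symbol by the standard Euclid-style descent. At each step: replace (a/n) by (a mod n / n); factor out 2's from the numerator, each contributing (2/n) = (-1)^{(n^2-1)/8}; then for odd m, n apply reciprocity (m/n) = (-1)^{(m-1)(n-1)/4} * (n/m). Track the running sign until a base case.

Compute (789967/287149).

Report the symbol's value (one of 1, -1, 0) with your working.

1

(789967/287149): 789967 mod 287149 = 215669, so (789967/287149) = (215669/287149)
flip (215669/287149) -> (287149/215669): both odd, 215669 mod 4 = 1, 287149 mod 4 = 1, so the flip contributes +1; sign now +1
(287149/215669): 287149 mod 215669 = 71480, so (287149/215669) = (71480/215669)
factor out 2^3: 71480 = 2^3·8935; with 215669 mod 8 = 5, (2/215669) = -1; sign now -1; continue with (8935/215669)
flip (8935/215669) -> (215669/8935): both odd, 8935 mod 4 = 3, 215669 mod 4 = 1, so the flip contributes +1; sign now -1
(215669/8935): 215669 mod 8935 = 1229, so (215669/8935) = (1229/8935)
flip (1229/8935) -> (8935/1229): both odd, 1229 mod 4 = 1, 8935 mod 4 = 3, so the flip contributes +1; sign now -1
(8935/1229): 8935 mod 1229 = 332, so (8935/1229) = (332/1229)
factor out 2^2: 332 = 2^2·83; with 1229 mod 8 = 5, (2/1229) = -1; sign now -1; continue with (83/1229)
flip (83/1229) -> (1229/83): both odd, 83 mod 4 = 3, 1229 mod 4 = 1, so the flip contributes +1; sign now -1
(1229/83): 1229 mod 83 = 67, so (1229/83) = (67/83)
flip (67/83) -> (83/67): both odd, 67 mod 4 = 3, 83 mod 4 = 3, so the flip contributes -1; sign now +1
(83/67): 83 mod 67 = 16, so (83/67) = (16/67)
factor out 2^4: 16 = 2^4·1; with 67 mod 8 = 3, (2/67) = -1; sign now +1; continue with (1/67)
reached (1/67) = 1, so the symbol is +1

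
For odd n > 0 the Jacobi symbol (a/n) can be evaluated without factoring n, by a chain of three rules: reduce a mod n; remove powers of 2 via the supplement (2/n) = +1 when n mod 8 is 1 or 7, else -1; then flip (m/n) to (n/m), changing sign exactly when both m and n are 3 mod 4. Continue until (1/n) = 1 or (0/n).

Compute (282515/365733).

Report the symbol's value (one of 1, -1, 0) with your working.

reciprocity: (282515/365733) = +1·(365733/282515) since 282515 mod 4 = 3, 365733 mod 4 = 1; sign now +1
(365733/282515) = (83218/282515)   [reduce mod 282515]
83218 = 2^1·41609; (2/282515) = -1 since 282515 mod 8 = 3, so (83218/282515) = (-1)^1·(41609/282515); sign now -1
reciprocity: (41609/282515) = +1·(282515/41609) since 41609 mod 4 = 1, 282515 mod 4 = 3; sign now -1
(282515/41609) = (32861/41609)   [reduce mod 41609]
reciprocity: (32861/41609) = +1·(41609/32861) since 32861 mod 4 = 1, 41609 mod 4 = 1; sign now -1
(41609/32861) = (8748/32861)   [reduce mod 32861]
8748 = 2^2·2187; (2/32861) = -1 since 32861 mod 8 = 5, so (8748/32861) = (-1)^2·(2187/32861); sign now -1
reciprocity: (2187/32861) = +1·(32861/2187) since 2187 mod 4 = 3, 32861 mod 4 = 1; sign now -1
(32861/2187) = (56/2187)   [reduce mod 2187]
56 = 2^3·7; (2/2187) = -1 since 2187 mod 8 = 3, so (56/2187) = (-1)^3·(7/2187); sign now +1
reciprocity: (7/2187) = -1·(2187/7) since 7 mod 4 = 3, 2187 mod 4 = 3; sign now -1
(2187/7) = (3/7)   [reduce mod 7]
reciprocity: (3/7) = -1·(7/3) since 3 mod 4 = 3, 7 mod 4 = 3; sign now +1
(7/3) = (1/3)   [reduce mod 3]
(1/3) = 1; final value = sign = +1

1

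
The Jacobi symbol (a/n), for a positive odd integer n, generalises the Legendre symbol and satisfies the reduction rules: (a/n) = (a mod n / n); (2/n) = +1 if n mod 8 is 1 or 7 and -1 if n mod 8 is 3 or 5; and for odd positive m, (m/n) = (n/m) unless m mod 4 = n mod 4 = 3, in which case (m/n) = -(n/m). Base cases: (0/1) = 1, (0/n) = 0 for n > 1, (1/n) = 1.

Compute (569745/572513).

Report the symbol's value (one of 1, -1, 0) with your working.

reciprocity: (569745/572513) = +1·(572513/569745) since 569745 mod 4 = 1, 572513 mod 4 = 1; sign now +1
(572513/569745) = (2768/569745)   [reduce mod 569745]
2768 = 2^4·173; (2/569745) = +1 since 569745 mod 8 = 1, so (2768/569745) = (+1)^4·(173/569745); sign now +1
reciprocity: (173/569745) = +1·(569745/173) since 173 mod 4 = 1, 569745 mod 4 = 1; sign now +1
(569745/173) = (56/173)   [reduce mod 173]
56 = 2^3·7; (2/173) = -1 since 173 mod 8 = 5, so (56/173) = (-1)^3·(7/173); sign now -1
reciprocity: (7/173) = +1·(173/7) since 7 mod 4 = 3, 173 mod 4 = 1; sign now -1
(173/7) = (5/7)   [reduce mod 7]
reciprocity: (5/7) = +1·(7/5) since 5 mod 4 = 1, 7 mod 4 = 3; sign now -1
(7/5) = (2/5)   [reduce mod 5]
2 = 2^1·1; (2/5) = -1 since 5 mod 8 = 5, so (2/5) = (-1)^1·(1/5); sign now +1
(1/5) = 1; final value = sign = +1

1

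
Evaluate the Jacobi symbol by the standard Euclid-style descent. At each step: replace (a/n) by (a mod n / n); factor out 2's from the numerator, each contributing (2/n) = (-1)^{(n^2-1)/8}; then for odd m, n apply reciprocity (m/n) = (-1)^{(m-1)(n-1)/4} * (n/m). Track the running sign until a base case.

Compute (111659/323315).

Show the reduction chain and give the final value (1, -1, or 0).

-1

reciprocity: (111659/323315) = -1·(323315/111659) since 111659 mod 4 = 3, 323315 mod 4 = 3; sign now -1
(323315/111659) = (99997/111659)   [reduce mod 111659]
reciprocity: (99997/111659) = +1·(111659/99997) since 99997 mod 4 = 1, 111659 mod 4 = 3; sign now -1
(111659/99997) = (11662/99997)   [reduce mod 99997]
11662 = 2^1·5831; (2/99997) = -1 since 99997 mod 8 = 5, so (11662/99997) = (-1)^1·(5831/99997); sign now +1
reciprocity: (5831/99997) = +1·(99997/5831) since 5831 mod 4 = 3, 99997 mod 4 = 1; sign now +1
(99997/5831) = (870/5831)   [reduce mod 5831]
870 = 2^1·435; (2/5831) = +1 since 5831 mod 8 = 7, so (870/5831) = (+1)^1·(435/5831); sign now +1
reciprocity: (435/5831) = -1·(5831/435) since 435 mod 4 = 3, 5831 mod 4 = 3; sign now -1
(5831/435) = (176/435)   [reduce mod 435]
176 = 2^4·11; (2/435) = -1 since 435 mod 8 = 3, so (176/435) = (-1)^4·(11/435); sign now -1
reciprocity: (11/435) = -1·(435/11) since 11 mod 4 = 3, 435 mod 4 = 3; sign now +1
(435/11) = (6/11)   [reduce mod 11]
6 = 2^1·3; (2/11) = -1 since 11 mod 8 = 3, so (6/11) = (-1)^1·(3/11); sign now -1
reciprocity: (3/11) = -1·(11/3) since 3 mod 4 = 3, 11 mod 4 = 3; sign now +1
(11/3) = (2/3)   [reduce mod 3]
2 = 2^1·1; (2/3) = -1 since 3 mod 8 = 3, so (2/3) = (-1)^1·(1/3); sign now -1
(1/3) = 1; final value = sign = -1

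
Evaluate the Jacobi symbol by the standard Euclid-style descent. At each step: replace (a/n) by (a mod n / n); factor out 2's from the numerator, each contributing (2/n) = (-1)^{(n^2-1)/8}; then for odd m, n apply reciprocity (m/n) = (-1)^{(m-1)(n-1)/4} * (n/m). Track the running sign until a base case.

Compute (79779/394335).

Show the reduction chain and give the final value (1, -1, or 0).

0

flip (79779/394335) -> (394335/79779): both odd, 79779 mod 4 = 3, 394335 mod 4 = 3, so the flip contributes -1; sign now -1
(394335/79779): 394335 mod 79779 = 75219, so (394335/79779) = (75219/79779)
flip (75219/79779) -> (79779/75219): both odd, 75219 mod 4 = 3, 79779 mod 4 = 3, so the flip contributes -1; sign now +1
(79779/75219): 79779 mod 75219 = 4560, so (79779/75219) = (4560/75219)
factor out 2^4: 4560 = 2^4·285; with 75219 mod 8 = 3, (2/75219) = -1; sign now +1; continue with (285/75219)
flip (285/75219) -> (75219/285): both odd, 285 mod 4 = 1, 75219 mod 4 = 3, so the flip contributes +1; sign now +1
(75219/285): 75219 mod 285 = 264, so (75219/285) = (264/285)
factor out 2^3: 264 = 2^3·33; with 285 mod 8 = 5, (2/285) = -1; sign now -1; continue with (33/285)
flip (33/285) -> (285/33): both odd, 33 mod 4 = 1, 285 mod 4 = 1, so the flip contributes +1; sign now -1
(285/33): 285 mod 33 = 21, so (285/33) = (21/33)
flip (21/33) -> (33/21): both odd, 21 mod 4 = 1, 33 mod 4 = 1, so the flip contributes +1; sign now -1
(33/21): 33 mod 21 = 12, so (33/21) = (12/21)
factor out 2^2: 12 = 2^2·3; with 21 mod 8 = 5, (2/21) = -1; sign now -1; continue with (3/21)
flip (3/21) -> (21/3): both odd, 3 mod 4 = 3, 21 mod 4 = 1, so the flip contributes +1; sign now -1
(21/3): 21 mod 3 = 0, so (21/3) = (0/3)
reached (0/3); gcd(a, n) > 1, so (0/3) = 0 and the symbol is 0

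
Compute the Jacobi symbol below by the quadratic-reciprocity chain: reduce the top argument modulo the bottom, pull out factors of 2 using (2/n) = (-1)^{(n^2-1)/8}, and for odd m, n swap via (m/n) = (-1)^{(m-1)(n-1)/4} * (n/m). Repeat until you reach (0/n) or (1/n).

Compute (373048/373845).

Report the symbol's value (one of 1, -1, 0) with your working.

factor out 2^3: 373048 = 2^3·46631; with 373845 mod 8 = 5, (2/373845) = -1; sign now -1; continue with (46631/373845)
flip (46631/373845) -> (373845/46631): both odd, 46631 mod 4 = 3, 373845 mod 4 = 1, so the flip contributes +1; sign now -1
(373845/46631): 373845 mod 46631 = 797, so (373845/46631) = (797/46631)
flip (797/46631) -> (46631/797): both odd, 797 mod 4 = 1, 46631 mod 4 = 3, so the flip contributes +1; sign now -1
(46631/797): 46631 mod 797 = 405, so (46631/797) = (405/797)
flip (405/797) -> (797/405): both odd, 405 mod 4 = 1, 797 mod 4 = 1, so the flip contributes +1; sign now -1
(797/405): 797 mod 405 = 392, so (797/405) = (392/405)
factor out 2^3: 392 = 2^3·49; with 405 mod 8 = 5, (2/405) = -1; sign now +1; continue with (49/405)
flip (49/405) -> (405/49): both odd, 49 mod 4 = 1, 405 mod 4 = 1, so the flip contributes +1; sign now +1
(405/49): 405 mod 49 = 13, so (405/49) = (13/49)
flip (13/49) -> (49/13): both odd, 13 mod 4 = 1, 49 mod 4 = 1, so the flip contributes +1; sign now +1
(49/13): 49 mod 13 = 10, so (49/13) = (10/13)
factor out 2^1: 10 = 2^1·5; with 13 mod 8 = 5, (2/13) = -1; sign now -1; continue with (5/13)
flip (5/13) -> (13/5): both odd, 5 mod 4 = 1, 13 mod 4 = 1, so the flip contributes +1; sign now -1
(13/5): 13 mod 5 = 3, so (13/5) = (3/5)
flip (3/5) -> (5/3): both odd, 3 mod 4 = 3, 5 mod 4 = 1, so the flip contributes +1; sign now -1
(5/3): 5 mod 3 = 2, so (5/3) = (2/3)
factor out 2^1: 2 = 2^1·1; with 3 mod 8 = 3, (2/3) = -1; sign now +1; continue with (1/3)
reached (1/3) = 1, so the symbol is +1

1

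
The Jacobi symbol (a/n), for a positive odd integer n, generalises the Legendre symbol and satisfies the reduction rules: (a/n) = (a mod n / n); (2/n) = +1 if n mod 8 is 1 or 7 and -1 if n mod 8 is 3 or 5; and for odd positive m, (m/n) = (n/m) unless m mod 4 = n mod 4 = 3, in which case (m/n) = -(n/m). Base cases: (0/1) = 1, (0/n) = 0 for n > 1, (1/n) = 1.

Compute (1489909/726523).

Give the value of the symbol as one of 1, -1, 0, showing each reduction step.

(1489909/726523): 1489909 mod 726523 = 36863, so (1489909/726523) = (36863/726523)
flip (36863/726523) -> (726523/36863): both odd, 36863 mod 4 = 3, 726523 mod 4 = 3, so the flip contributes -1; sign now -1
(726523/36863): 726523 mod 36863 = 26126, so (726523/36863) = (26126/36863)
factor out 2^1: 26126 = 2^1·13063; with 36863 mod 8 = 7, (2/36863) = +1; sign now -1; continue with (13063/36863)
flip (13063/36863) -> (36863/13063): both odd, 13063 mod 4 = 3, 36863 mod 4 = 3, so the flip contributes -1; sign now +1
(36863/13063): 36863 mod 13063 = 10737, so (36863/13063) = (10737/13063)
flip (10737/13063) -> (13063/10737): both odd, 10737 mod 4 = 1, 13063 mod 4 = 3, so the flip contributes +1; sign now +1
(13063/10737): 13063 mod 10737 = 2326, so (13063/10737) = (2326/10737)
factor out 2^1: 2326 = 2^1·1163; with 10737 mod 8 = 1, (2/10737) = +1; sign now +1; continue with (1163/10737)
flip (1163/10737) -> (10737/1163): both odd, 1163 mod 4 = 3, 10737 mod 4 = 1, so the flip contributes +1; sign now +1
(10737/1163): 10737 mod 1163 = 270, so (10737/1163) = (270/1163)
factor out 2^1: 270 = 2^1·135; with 1163 mod 8 = 3, (2/1163) = -1; sign now -1; continue with (135/1163)
flip (135/1163) -> (1163/135): both odd, 135 mod 4 = 3, 1163 mod 4 = 3, so the flip contributes -1; sign now +1
(1163/135): 1163 mod 135 = 83, so (1163/135) = (83/135)
flip (83/135) -> (135/83): both odd, 83 mod 4 = 3, 135 mod 4 = 3, so the flip contributes -1; sign now -1
(135/83): 135 mod 83 = 52, so (135/83) = (52/83)
factor out 2^2: 52 = 2^2·13; with 83 mod 8 = 3, (2/83) = -1; sign now -1; continue with (13/83)
flip (13/83) -> (83/13): both odd, 13 mod 4 = 1, 83 mod 4 = 3, so the flip contributes +1; sign now -1
(83/13): 83 mod 13 = 5, so (83/13) = (5/13)
flip (5/13) -> (13/5): both odd, 5 mod 4 = 1, 13 mod 4 = 1, so the flip contributes +1; sign now -1
(13/5): 13 mod 5 = 3, so (13/5) = (3/5)
flip (3/5) -> (5/3): both odd, 3 mod 4 = 3, 5 mod 4 = 1, so the flip contributes +1; sign now -1
(5/3): 5 mod 3 = 2, so (5/3) = (2/3)
factor out 2^1: 2 = 2^1·1; with 3 mod 8 = 3, (2/3) = -1; sign now +1; continue with (1/3)
reached (1/3) = 1, so the symbol is +1

1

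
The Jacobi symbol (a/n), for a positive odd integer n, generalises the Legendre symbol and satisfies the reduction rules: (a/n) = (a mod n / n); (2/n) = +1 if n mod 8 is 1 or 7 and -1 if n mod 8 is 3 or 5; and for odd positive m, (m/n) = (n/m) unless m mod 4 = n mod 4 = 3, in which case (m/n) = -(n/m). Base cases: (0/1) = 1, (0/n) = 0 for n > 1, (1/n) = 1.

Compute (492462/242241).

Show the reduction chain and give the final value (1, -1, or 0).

(492462/242241) = (7980/242241)   [reduce mod 242241]
7980 = 2^2·1995; (2/242241) = +1 since 242241 mod 8 = 1, so (7980/242241) = (+1)^2·(1995/242241); sign now +1
reciprocity: (1995/242241) = +1·(242241/1995) since 1995 mod 4 = 3, 242241 mod 4 = 1; sign now +1
(242241/1995) = (846/1995)   [reduce mod 1995]
846 = 2^1·423; (2/1995) = -1 since 1995 mod 8 = 3, so (846/1995) = (-1)^1·(423/1995); sign now -1
reciprocity: (423/1995) = -1·(1995/423) since 423 mod 4 = 3, 1995 mod 4 = 3; sign now +1
(1995/423) = (303/423)   [reduce mod 423]
reciprocity: (303/423) = -1·(423/303) since 303 mod 4 = 3, 423 mod 4 = 3; sign now -1
(423/303) = (120/303)   [reduce mod 303]
120 = 2^3·15; (2/303) = +1 since 303 mod 8 = 7, so (120/303) = (+1)^3·(15/303); sign now -1
reciprocity: (15/303) = -1·(303/15) since 15 mod 4 = 3, 303 mod 4 = 3; sign now +1
(303/15) = (3/15)   [reduce mod 15]
reciprocity: (3/15) = -1·(15/3) since 3 mod 4 = 3, 15 mod 4 = 3; sign now -1
(15/3) = (0/3)   [reduce mod 3]
(0/3) = 0   [gcd(a, n) > 1]; final value = 0

0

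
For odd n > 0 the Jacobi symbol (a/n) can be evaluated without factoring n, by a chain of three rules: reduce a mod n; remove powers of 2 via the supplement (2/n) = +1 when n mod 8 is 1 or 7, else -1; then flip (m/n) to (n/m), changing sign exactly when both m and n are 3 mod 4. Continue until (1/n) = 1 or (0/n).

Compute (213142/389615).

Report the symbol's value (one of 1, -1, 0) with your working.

1

213142 = 2^1·106571; (2/389615) = +1 since 389615 mod 8 = 7, so (213142/389615) = (+1)^1·(106571/389615); sign now +1
reciprocity: (106571/389615) = -1·(389615/106571) since 106571 mod 4 = 3, 389615 mod 4 = 3; sign now -1
(389615/106571) = (69902/106571)   [reduce mod 106571]
69902 = 2^1·34951; (2/106571) = -1 since 106571 mod 8 = 3, so (69902/106571) = (-1)^1·(34951/106571); sign now +1
reciprocity: (34951/106571) = -1·(106571/34951) since 34951 mod 4 = 3, 106571 mod 4 = 3; sign now -1
(106571/34951) = (1718/34951)   [reduce mod 34951]
1718 = 2^1·859; (2/34951) = +1 since 34951 mod 8 = 7, so (1718/34951) = (+1)^1·(859/34951); sign now -1
reciprocity: (859/34951) = -1·(34951/859) since 859 mod 4 = 3, 34951 mod 4 = 3; sign now +1
(34951/859) = (591/859)   [reduce mod 859]
reciprocity: (591/859) = -1·(859/591) since 591 mod 4 = 3, 859 mod 4 = 3; sign now -1
(859/591) = (268/591)   [reduce mod 591]
268 = 2^2·67; (2/591) = +1 since 591 mod 8 = 7, so (268/591) = (+1)^2·(67/591); sign now -1
reciprocity: (67/591) = -1·(591/67) since 67 mod 4 = 3, 591 mod 4 = 3; sign now +1
(591/67) = (55/67)   [reduce mod 67]
reciprocity: (55/67) = -1·(67/55) since 55 mod 4 = 3, 67 mod 4 = 3; sign now -1
(67/55) = (12/55)   [reduce mod 55]
12 = 2^2·3; (2/55) = +1 since 55 mod 8 = 7, so (12/55) = (+1)^2·(3/55); sign now -1
reciprocity: (3/55) = -1·(55/3) since 3 mod 4 = 3, 55 mod 4 = 3; sign now +1
(55/3) = (1/3)   [reduce mod 3]
(1/3) = 1; final value = sign = +1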